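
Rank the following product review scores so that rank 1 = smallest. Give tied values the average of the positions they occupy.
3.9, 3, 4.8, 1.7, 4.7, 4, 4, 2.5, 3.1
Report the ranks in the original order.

5, 3, 9, 1, 8, 6.5, 6.5, 2, 4

Sorted (ascending): 1.7, 2.5, 3, 3.1, 3.9, 4, 4, 4.7, 4.8
The 2 values of 4 occupy positions 6–7 → average rank (6+7)/2 = 6.5.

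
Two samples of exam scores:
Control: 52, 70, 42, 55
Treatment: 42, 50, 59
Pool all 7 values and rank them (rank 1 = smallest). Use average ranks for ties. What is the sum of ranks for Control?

17.5

Sorted (ascending): 42, 42, 50, 52, 55, 59, 70
The 2 values of 42 occupy positions 1–2 → average rank (1+2)/2 = 1.5.
Control values → pooled ranks: 52→4, 70→7, 42→1.5, 55→5
Rank sum = 4 + 7 + 1.5 + 5 = 17.5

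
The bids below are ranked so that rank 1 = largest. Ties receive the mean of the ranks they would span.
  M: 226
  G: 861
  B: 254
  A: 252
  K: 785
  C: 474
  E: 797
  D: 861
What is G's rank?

1.5

Sorted (descending): 861, 861, 797, 785, 474, 254, 252, 226
The 2 values of 861 occupy positions 1–2 → average rank (1+2)/2 = 1.5.
G has value 861 → rank 1.5.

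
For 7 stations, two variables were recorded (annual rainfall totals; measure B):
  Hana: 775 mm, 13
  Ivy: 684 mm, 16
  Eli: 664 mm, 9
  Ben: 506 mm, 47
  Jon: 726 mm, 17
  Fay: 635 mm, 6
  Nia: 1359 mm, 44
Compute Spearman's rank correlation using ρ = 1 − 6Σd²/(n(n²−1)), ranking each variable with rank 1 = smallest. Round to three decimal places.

0.143

Ranks of variable 1: 6, 4, 3, 1, 5, 2, 7
Ranks of variable 2: 3, 4, 2, 7, 5, 1, 6
d = r₁ − r₂: 3, 0, 1, -6, 0, 1, 1
d²: 9, 0, 1, 36, 0, 1, 1; Σd² = 48
ρ = 1 − 6·48/(7·48) = 1 − 288/336 = 0.143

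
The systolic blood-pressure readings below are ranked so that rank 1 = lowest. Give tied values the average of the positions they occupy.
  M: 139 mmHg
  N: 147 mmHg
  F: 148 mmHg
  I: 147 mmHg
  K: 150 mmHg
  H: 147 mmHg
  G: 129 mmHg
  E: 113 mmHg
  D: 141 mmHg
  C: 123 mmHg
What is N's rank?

Sorted (ascending): 113, 123, 129, 139, 141, 147, 147, 147, 148, 150
The 3 values of 147 occupy positions 6–8 → average rank 7.
N has value 147 mmHg → rank 7.

7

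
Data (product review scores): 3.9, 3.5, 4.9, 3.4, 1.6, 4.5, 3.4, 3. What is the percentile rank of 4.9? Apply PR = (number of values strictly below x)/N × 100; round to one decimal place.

87.5

N = 8.
Strictly below 4.9: 7. Equal to 4.9: 1.
PR = 7/8 × 100 = 87.5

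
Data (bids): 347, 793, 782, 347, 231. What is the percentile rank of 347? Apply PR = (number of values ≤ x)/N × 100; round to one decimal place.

N = 5.
Strictly below 347: 1. Equal to 347: 2.
PR = 3/5 × 100 = 60.0

60.0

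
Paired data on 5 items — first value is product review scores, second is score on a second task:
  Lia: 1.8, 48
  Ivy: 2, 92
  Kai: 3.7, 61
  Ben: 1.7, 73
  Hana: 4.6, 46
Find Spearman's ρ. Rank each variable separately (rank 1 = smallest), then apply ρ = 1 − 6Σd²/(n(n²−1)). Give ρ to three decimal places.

-0.500

Ranks of variable 1: 2, 3, 4, 1, 5
Ranks of variable 2: 2, 5, 3, 4, 1
d = r₁ − r₂: 0, -2, 1, -3, 4
d²: 0, 4, 1, 9, 16; Σd² = 30
ρ = 1 − 6·30/(5·24) = 1 − 180/120 = -0.500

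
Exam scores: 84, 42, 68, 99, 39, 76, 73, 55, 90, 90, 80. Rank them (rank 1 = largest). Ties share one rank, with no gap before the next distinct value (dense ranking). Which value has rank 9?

42

Sorted (descending): 99, 90, 90, 84, 80, 76, 73, 68, 55, 42, 39
The 2 values of 90 share dense rank 2.
Remaining distinct values take the next consecutive integers.
Rank 9 → value 42.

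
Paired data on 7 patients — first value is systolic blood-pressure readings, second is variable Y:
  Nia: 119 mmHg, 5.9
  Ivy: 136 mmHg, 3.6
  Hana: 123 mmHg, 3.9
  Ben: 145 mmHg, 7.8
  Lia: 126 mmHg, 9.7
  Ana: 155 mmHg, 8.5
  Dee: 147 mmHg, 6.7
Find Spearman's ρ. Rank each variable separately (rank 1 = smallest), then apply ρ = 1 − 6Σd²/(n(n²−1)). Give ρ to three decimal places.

Ranks of variable 1: 1, 4, 2, 5, 3, 7, 6
Ranks of variable 2: 3, 1, 2, 5, 7, 6, 4
d = r₁ − r₂: -2, 3, 0, 0, -4, 1, 2
d²: 4, 9, 0, 0, 16, 1, 4; Σd² = 34
ρ = 1 − 6·34/(7·48) = 1 − 204/336 = 0.393

0.393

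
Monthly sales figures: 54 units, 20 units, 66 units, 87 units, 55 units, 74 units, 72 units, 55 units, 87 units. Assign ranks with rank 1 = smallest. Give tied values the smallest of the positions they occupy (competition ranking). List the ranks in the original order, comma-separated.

Sorted (ascending): 20, 54, 55, 55, 66, 72, 74, 87, 87
The 2 values of 55 occupy positions 3–4 → each gets rank 3.
The 2 values of 87 occupy positions 8–9 → each gets rank 8.

2, 1, 5, 8, 3, 7, 6, 3, 8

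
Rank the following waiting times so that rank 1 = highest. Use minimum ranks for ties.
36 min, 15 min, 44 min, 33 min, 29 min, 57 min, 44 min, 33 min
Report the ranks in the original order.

Sorted (descending): 57, 44, 44, 36, 33, 33, 29, 15
The 2 values of 44 occupy positions 2–3 → each gets rank 2.
The 2 values of 33 occupy positions 5–6 → each gets rank 5.

4, 8, 2, 5, 7, 1, 2, 5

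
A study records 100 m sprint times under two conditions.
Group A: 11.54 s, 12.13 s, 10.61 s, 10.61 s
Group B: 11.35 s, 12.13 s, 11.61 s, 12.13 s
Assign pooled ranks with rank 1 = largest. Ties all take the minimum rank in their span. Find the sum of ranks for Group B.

Sorted (descending): 12.13, 12.13, 12.13, 11.61, 11.54, 11.35, 10.61, 10.61
The 3 values of 12.13 occupy positions 1–3 → each gets rank 1.
The 2 values of 10.61 occupy positions 7–8 → each gets rank 7.
Group B values → pooled ranks: 11.35→6, 12.13→1, 11.61→4, 12.13→1
Rank sum = 6 + 1 + 4 + 1 = 12

12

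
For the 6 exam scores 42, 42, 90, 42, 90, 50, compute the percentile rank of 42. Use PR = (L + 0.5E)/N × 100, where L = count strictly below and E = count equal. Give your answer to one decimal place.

N = 6.
Strictly below 42: 0. Equal to 42: 3.
PR = (0 + 0.5·3)/6 × 100 = 25.0

25.0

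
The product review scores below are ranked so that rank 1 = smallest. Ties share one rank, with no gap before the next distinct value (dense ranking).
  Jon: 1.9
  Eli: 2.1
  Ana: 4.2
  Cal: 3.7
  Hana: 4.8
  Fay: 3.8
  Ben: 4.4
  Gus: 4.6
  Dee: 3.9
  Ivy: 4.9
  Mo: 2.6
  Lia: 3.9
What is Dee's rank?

Sorted (ascending): 1.9, 2.1, 2.6, 3.7, 3.8, 3.9, 3.9, 4.2, 4.4, 4.6, 4.8, 4.9
The 2 values of 3.9 share dense rank 6.
Remaining distinct values take the next consecutive integers.
Dee has value 3.9 → rank 6.

6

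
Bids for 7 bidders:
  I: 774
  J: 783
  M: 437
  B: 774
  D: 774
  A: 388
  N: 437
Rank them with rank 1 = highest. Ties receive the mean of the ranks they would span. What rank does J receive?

Sorted (descending): 783, 774, 774, 774, 437, 437, 388
The 3 values of 774 occupy positions 2–4 → average rank 3.
The 2 values of 437 occupy positions 5–6 → average rank (5+6)/2 = 5.5.
J has value 783 → rank 1.

1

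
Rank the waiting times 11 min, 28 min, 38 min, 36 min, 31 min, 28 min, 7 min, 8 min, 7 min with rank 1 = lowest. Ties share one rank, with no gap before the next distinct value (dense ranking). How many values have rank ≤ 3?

Sorted (ascending): 7, 7, 8, 11, 28, 28, 31, 36, 38
The 2 values of 7 share dense rank 1.
The 2 values of 28 share dense rank 4.
Remaining distinct values take the next consecutive integers.
Ranks ≤ 3: {1, 1, 2, 3} → 4 values.

4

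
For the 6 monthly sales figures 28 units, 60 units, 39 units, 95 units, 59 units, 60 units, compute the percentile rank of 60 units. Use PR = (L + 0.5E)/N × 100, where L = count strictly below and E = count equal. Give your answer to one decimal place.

66.7

N = 6.
Strictly below 60: 3. Equal to 60: 2.
PR = (3 + 0.5·2)/6 × 100 = 66.7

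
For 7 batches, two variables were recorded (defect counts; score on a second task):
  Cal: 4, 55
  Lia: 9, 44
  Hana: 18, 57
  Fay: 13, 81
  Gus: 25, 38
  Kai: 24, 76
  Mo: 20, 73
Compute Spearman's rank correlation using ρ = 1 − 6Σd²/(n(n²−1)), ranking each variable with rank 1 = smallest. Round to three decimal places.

0.000

Ranks of variable 1: 1, 2, 4, 3, 7, 6, 5
Ranks of variable 2: 3, 2, 4, 7, 1, 6, 5
d = r₁ − r₂: -2, 0, 0, -4, 6, 0, 0
d²: 4, 0, 0, 16, 36, 0, 0; Σd² = 56
ρ = 1 − 6·56/(7·48) = 1 − 336/336 = 0.000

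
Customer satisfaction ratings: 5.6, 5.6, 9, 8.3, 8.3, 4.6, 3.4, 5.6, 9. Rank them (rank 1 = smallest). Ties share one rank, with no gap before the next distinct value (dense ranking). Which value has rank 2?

Sorted (ascending): 3.4, 4.6, 5.6, 5.6, 5.6, 8.3, 8.3, 9, 9
The 3 values of 5.6 share dense rank 3.
The 2 values of 8.3 share dense rank 4.
The 2 values of 9 share dense rank 5.
Remaining distinct values take the next consecutive integers.
Rank 2 → value 4.6.

4.6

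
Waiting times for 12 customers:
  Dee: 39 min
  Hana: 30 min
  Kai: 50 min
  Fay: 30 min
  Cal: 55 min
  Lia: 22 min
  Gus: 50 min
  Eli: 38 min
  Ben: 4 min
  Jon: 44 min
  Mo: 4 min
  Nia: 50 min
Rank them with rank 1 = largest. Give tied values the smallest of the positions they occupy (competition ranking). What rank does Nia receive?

2

Sorted (descending): 55, 50, 50, 50, 44, 39, 38, 30, 30, 22, 4, 4
The 3 values of 50 occupy positions 2–4 → each gets rank 2.
The 2 values of 30 occupy positions 8–9 → each gets rank 8.
The 2 values of 4 occupy positions 11–12 → each gets rank 11.
Nia has value 50 min → rank 2.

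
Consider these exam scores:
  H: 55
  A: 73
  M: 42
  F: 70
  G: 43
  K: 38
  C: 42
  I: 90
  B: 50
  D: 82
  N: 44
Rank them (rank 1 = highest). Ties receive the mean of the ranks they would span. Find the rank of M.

9.5

Sorted (descending): 90, 82, 73, 70, 55, 50, 44, 43, 42, 42, 38
The 2 values of 42 occupy positions 9–10 → average rank (9+10)/2 = 9.5.
M has value 42 → rank 9.5.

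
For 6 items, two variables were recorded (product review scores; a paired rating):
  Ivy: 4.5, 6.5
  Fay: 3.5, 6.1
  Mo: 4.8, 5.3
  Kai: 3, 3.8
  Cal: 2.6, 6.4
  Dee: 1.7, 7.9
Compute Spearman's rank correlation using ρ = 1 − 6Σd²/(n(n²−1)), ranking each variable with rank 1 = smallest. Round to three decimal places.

-0.429

Ranks of variable 1: 5, 4, 6, 3, 2, 1
Ranks of variable 2: 5, 3, 2, 1, 4, 6
d = r₁ − r₂: 0, 1, 4, 2, -2, -5
d²: 0, 1, 16, 4, 4, 25; Σd² = 50
ρ = 1 − 6·50/(6·35) = 1 − 300/210 = -0.429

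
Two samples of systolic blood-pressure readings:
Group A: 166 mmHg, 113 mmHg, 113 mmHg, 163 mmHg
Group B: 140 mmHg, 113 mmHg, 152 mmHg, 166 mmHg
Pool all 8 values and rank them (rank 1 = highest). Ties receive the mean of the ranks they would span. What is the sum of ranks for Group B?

Sorted (descending): 166, 166, 163, 152, 140, 113, 113, 113
The 2 values of 166 occupy positions 1–2 → average rank (1+2)/2 = 1.5.
The 3 values of 113 occupy positions 6–8 → average rank 7.
Group B values → pooled ranks: 140→5, 113→7, 152→4, 166→1.5
Rank sum = 5 + 7 + 4 + 1.5 = 17.5

17.5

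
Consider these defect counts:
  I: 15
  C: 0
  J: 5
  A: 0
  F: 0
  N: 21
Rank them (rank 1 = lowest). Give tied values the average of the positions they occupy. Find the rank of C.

2

Sorted (ascending): 0, 0, 0, 5, 15, 21
The 3 values of 0 occupy positions 1–3 → average rank 2.
C has value 0 → rank 2.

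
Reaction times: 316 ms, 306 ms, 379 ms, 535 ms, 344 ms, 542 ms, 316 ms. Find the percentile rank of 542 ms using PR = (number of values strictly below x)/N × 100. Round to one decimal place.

85.7

N = 7.
Strictly below 542: 6. Equal to 542: 1.
PR = 6/7 × 100 = 85.7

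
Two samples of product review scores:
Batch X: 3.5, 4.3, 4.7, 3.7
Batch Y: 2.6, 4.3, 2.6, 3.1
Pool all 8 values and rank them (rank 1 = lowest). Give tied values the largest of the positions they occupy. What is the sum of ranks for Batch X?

Sorted (ascending): 2.6, 2.6, 3.1, 3.5, 3.7, 4.3, 4.3, 4.7
The 2 values of 2.6 occupy positions 1–2 → each gets rank 2.
The 2 values of 4.3 occupy positions 6–7 → each gets rank 7.
Batch X values → pooled ranks: 3.5→4, 4.3→7, 4.7→8, 3.7→5
Rank sum = 4 + 7 + 8 + 5 = 24

24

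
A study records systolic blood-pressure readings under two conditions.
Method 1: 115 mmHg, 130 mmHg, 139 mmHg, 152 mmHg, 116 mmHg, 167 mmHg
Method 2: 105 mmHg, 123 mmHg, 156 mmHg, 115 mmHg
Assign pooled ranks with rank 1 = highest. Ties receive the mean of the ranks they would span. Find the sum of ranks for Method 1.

Sorted (descending): 167, 156, 152, 139, 130, 123, 116, 115, 115, 105
The 2 values of 115 occupy positions 8–9 → average rank (8+9)/2 = 8.5.
Method 1 values → pooled ranks: 115→8.5, 130→5, 139→4, 152→3, 116→7, 167→1
Rank sum = 8.5 + 5 + 4 + 3 + 7 + 1 = 28.5

28.5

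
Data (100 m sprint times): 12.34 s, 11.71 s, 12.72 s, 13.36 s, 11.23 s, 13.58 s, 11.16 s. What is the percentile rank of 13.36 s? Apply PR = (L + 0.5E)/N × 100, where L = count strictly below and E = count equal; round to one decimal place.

78.6

N = 7.
Strictly below 13.36: 5. Equal to 13.36: 1.
PR = (5 + 0.5·1)/7 × 100 = 78.6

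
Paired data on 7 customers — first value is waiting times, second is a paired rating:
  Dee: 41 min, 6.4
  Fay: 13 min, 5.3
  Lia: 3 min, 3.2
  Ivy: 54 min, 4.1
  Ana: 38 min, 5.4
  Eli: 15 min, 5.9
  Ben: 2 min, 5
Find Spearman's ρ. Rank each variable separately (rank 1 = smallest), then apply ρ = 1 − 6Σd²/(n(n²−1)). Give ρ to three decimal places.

Ranks of variable 1: 6, 3, 2, 7, 5, 4, 1
Ranks of variable 2: 7, 4, 1, 2, 5, 6, 3
d = r₁ − r₂: -1, -1, 1, 5, 0, -2, -2
d²: 1, 1, 1, 25, 0, 4, 4; Σd² = 36
ρ = 1 − 6·36/(7·48) = 1 − 216/336 = 0.357

0.357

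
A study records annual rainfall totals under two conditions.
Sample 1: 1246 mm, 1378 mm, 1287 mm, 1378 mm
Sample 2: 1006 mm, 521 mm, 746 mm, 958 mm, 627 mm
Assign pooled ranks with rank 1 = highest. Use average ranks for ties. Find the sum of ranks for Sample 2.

Sorted (descending): 1378, 1378, 1287, 1246, 1006, 958, 746, 627, 521
The 2 values of 1378 occupy positions 1–2 → average rank (1+2)/2 = 1.5.
Sample 2 values → pooled ranks: 1006→5, 521→9, 746→7, 958→6, 627→8
Rank sum = 5 + 9 + 7 + 6 + 8 = 35

35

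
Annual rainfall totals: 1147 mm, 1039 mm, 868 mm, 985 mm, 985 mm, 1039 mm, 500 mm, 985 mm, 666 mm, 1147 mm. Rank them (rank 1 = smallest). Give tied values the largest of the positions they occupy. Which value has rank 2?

Sorted (ascending): 500, 666, 868, 985, 985, 985, 1039, 1039, 1147, 1147
The 3 values of 985 occupy positions 4–6 → each gets rank 6.
The 2 values of 1039 occupy positions 7–8 → each gets rank 8.
The 2 values of 1147 occupy positions 9–10 → each gets rank 10.
Rank 2 → value 666.

666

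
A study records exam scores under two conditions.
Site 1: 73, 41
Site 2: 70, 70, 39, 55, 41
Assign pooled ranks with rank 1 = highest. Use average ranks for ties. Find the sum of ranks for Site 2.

Sorted (descending): 73, 70, 70, 55, 41, 41, 39
The 2 values of 70 occupy positions 2–3 → average rank (2+3)/2 = 2.5.
The 2 values of 41 occupy positions 5–6 → average rank (5+6)/2 = 5.5.
Site 2 values → pooled ranks: 70→2.5, 70→2.5, 39→7, 55→4, 41→5.5
Rank sum = 2.5 + 2.5 + 7 + 4 + 5.5 = 21.5

21.5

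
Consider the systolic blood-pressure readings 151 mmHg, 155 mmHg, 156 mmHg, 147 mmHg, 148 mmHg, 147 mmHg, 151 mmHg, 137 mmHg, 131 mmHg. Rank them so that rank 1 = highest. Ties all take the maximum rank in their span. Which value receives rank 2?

155

Sorted (descending): 156, 155, 151, 151, 148, 147, 147, 137, 131
The 2 values of 151 occupy positions 3–4 → each gets rank 4.
The 2 values of 147 occupy positions 6–7 → each gets rank 7.
Rank 2 → value 155.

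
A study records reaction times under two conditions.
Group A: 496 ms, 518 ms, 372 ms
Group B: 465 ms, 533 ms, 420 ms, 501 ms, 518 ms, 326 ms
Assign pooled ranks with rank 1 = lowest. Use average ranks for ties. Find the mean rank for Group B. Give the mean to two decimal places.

Sorted (ascending): 326, 372, 420, 465, 496, 501, 518, 518, 533
The 2 values of 518 occupy positions 7–8 → average rank (7+8)/2 = 7.5.
Group B values → pooled ranks: 465→4, 533→9, 420→3, 501→6, 518→7.5, 326→1
Mean rank = (4 + 9 + 3 + 6 + 7.5 + 1) / 6 = 5.08

5.08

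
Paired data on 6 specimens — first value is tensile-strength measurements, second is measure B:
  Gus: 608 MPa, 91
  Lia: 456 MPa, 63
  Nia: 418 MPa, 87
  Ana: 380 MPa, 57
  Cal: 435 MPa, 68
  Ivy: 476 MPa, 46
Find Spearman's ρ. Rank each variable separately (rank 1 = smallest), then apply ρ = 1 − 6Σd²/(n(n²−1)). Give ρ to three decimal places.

0.200

Ranks of variable 1: 6, 4, 2, 1, 3, 5
Ranks of variable 2: 6, 3, 5, 2, 4, 1
d = r₁ − r₂: 0, 1, -3, -1, -1, 4
d²: 0, 1, 9, 1, 1, 16; Σd² = 28
ρ = 1 − 6·28/(6·35) = 1 − 168/210 = 0.200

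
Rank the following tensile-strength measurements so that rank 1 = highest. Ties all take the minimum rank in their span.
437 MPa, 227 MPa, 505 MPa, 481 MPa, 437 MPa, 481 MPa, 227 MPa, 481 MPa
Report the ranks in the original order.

5, 7, 1, 2, 5, 2, 7, 2

Sorted (descending): 505, 481, 481, 481, 437, 437, 227, 227
The 3 values of 481 occupy positions 2–4 → each gets rank 2.
The 2 values of 437 occupy positions 5–6 → each gets rank 5.
The 2 values of 227 occupy positions 7–8 → each gets rank 7.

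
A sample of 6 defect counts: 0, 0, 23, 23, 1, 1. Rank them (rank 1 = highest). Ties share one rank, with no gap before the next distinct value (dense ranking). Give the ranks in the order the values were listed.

3, 3, 1, 1, 2, 2

Sorted (descending): 23, 23, 1, 1, 0, 0
The 2 values of 23 share dense rank 1.
The 2 values of 1 share dense rank 2.
The 2 values of 0 share dense rank 3.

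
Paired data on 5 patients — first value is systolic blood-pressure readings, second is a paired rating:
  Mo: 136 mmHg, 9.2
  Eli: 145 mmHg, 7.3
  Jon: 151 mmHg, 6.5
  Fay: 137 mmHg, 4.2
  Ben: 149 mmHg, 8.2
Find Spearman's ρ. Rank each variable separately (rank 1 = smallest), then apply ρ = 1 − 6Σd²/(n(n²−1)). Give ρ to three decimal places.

Ranks of variable 1: 1, 3, 5, 2, 4
Ranks of variable 2: 5, 3, 2, 1, 4
d = r₁ − r₂: -4, 0, 3, 1, 0
d²: 16, 0, 9, 1, 0; Σd² = 26
ρ = 1 − 6·26/(5·24) = 1 − 156/120 = -0.300

-0.300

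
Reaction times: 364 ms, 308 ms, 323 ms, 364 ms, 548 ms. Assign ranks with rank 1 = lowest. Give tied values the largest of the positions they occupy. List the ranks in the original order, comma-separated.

Sorted (ascending): 308, 323, 364, 364, 548
The 2 values of 364 occupy positions 3–4 → each gets rank 4.

4, 1, 2, 4, 5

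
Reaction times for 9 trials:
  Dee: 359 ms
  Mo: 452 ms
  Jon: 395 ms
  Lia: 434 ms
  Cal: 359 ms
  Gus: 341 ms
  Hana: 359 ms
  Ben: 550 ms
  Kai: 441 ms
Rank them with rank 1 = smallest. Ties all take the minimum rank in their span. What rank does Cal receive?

Sorted (ascending): 341, 359, 359, 359, 395, 434, 441, 452, 550
The 3 values of 359 occupy positions 2–4 → each gets rank 2.
Cal has value 359 ms → rank 2.

2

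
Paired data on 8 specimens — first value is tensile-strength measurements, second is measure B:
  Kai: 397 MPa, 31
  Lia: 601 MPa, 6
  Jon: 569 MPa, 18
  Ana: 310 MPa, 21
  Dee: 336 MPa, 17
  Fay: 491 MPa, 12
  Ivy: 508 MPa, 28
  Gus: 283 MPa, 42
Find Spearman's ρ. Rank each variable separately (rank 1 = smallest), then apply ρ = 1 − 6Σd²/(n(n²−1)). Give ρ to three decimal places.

Ranks of variable 1: 4, 8, 7, 2, 3, 5, 6, 1
Ranks of variable 2: 7, 1, 4, 5, 3, 2, 6, 8
d = r₁ − r₂: -3, 7, 3, -3, 0, 3, 0, -7
d²: 9, 49, 9, 9, 0, 9, 0, 49; Σd² = 134
ρ = 1 − 6·134/(8·63) = 1 − 804/504 = -0.595

-0.595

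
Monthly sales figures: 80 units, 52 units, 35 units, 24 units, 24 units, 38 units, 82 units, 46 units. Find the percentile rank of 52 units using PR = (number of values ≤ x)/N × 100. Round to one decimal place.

75.0

N = 8.
Strictly below 52: 5. Equal to 52: 1.
PR = 6/8 × 100 = 75.0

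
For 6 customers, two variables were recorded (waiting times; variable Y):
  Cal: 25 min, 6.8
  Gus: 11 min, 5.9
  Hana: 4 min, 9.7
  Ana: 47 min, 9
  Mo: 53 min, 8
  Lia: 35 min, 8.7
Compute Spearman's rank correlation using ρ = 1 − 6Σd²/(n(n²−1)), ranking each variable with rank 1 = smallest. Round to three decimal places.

-0.029

Ranks of variable 1: 3, 2, 1, 5, 6, 4
Ranks of variable 2: 2, 1, 6, 5, 3, 4
d = r₁ − r₂: 1, 1, -5, 0, 3, 0
d²: 1, 1, 25, 0, 9, 0; Σd² = 36
ρ = 1 − 6·36/(6·35) = 1 − 216/210 = -0.029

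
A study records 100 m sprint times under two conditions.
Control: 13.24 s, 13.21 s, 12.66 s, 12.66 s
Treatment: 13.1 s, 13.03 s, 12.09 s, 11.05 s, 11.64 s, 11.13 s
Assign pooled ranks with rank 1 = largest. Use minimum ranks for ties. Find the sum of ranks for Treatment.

41

Sorted (descending): 13.24, 13.21, 13.1, 13.03, 12.66, 12.66, 12.09, 11.64, 11.13, 11.05
The 2 values of 12.66 occupy positions 5–6 → each gets rank 5.
Treatment values → pooled ranks: 13.1→3, 13.03→4, 12.09→7, 11.05→10, 11.64→8, 11.13→9
Rank sum = 3 + 4 + 7 + 10 + 8 + 9 = 41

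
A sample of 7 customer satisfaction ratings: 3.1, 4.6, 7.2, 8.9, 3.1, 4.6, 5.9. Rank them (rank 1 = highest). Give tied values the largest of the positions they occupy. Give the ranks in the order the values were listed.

Sorted (descending): 8.9, 7.2, 5.9, 4.6, 4.6, 3.1, 3.1
The 2 values of 4.6 occupy positions 4–5 → each gets rank 5.
The 2 values of 3.1 occupy positions 6–7 → each gets rank 7.

7, 5, 2, 1, 7, 5, 3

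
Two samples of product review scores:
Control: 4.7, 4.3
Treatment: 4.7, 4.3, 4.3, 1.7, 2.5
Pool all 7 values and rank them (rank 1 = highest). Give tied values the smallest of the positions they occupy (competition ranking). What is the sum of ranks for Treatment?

20

Sorted (descending): 4.7, 4.7, 4.3, 4.3, 4.3, 2.5, 1.7
The 2 values of 4.7 occupy positions 1–2 → each gets rank 1.
The 3 values of 4.3 occupy positions 3–5 → each gets rank 3.
Treatment values → pooled ranks: 4.7→1, 4.3→3, 4.3→3, 1.7→7, 2.5→6
Rank sum = 1 + 3 + 3 + 7 + 6 = 20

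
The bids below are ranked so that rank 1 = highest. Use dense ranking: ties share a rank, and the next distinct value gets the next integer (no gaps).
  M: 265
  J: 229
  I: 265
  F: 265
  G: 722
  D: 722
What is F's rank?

Sorted (descending): 722, 722, 265, 265, 265, 229
The 2 values of 722 share dense rank 1.
The 3 values of 265 share dense rank 2.
Remaining distinct values take the next consecutive integers.
F has value 265 → rank 2.

2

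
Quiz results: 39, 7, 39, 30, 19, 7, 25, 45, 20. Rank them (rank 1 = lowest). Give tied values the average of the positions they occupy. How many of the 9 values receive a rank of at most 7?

6

Sorted (ascending): 7, 7, 19, 20, 25, 30, 39, 39, 45
The 2 values of 7 occupy positions 1–2 → average rank (1+2)/2 = 1.5.
The 2 values of 39 occupy positions 7–8 → average rank (7+8)/2 = 7.5.
Ranks ≤ 7: {1.5, 1.5, 3, 4, 5, 6} → 6 values.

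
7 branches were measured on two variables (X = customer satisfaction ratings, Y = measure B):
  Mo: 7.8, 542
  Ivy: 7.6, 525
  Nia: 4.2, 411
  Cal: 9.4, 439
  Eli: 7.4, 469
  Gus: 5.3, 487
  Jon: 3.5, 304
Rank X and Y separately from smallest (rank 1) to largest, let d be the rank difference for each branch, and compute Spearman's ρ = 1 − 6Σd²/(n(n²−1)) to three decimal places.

0.607

Ranks of variable 1: 6, 5, 2, 7, 4, 3, 1
Ranks of variable 2: 7, 6, 2, 3, 4, 5, 1
d = r₁ − r₂: -1, -1, 0, 4, 0, -2, 0
d²: 1, 1, 0, 16, 0, 4, 0; Σd² = 22
ρ = 1 − 6·22/(7·48) = 1 − 132/336 = 0.607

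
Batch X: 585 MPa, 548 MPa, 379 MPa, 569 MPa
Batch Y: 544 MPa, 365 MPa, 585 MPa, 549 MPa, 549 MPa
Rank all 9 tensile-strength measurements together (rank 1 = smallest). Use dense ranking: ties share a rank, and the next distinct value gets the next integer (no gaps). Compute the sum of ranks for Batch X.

Sorted (ascending): 365, 379, 544, 548, 549, 549, 569, 585, 585
The 2 values of 549 share dense rank 5.
The 2 values of 585 share dense rank 7.
Remaining distinct values take the next consecutive integers.
Batch X values → pooled ranks: 585→7, 548→4, 379→2, 569→6
Rank sum = 7 + 4 + 2 + 6 = 19

19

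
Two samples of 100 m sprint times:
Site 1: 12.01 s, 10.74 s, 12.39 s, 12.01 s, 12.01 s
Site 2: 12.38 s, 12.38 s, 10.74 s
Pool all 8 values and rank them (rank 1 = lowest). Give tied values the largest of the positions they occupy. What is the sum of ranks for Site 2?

Sorted (ascending): 10.74, 10.74, 12.01, 12.01, 12.01, 12.38, 12.38, 12.39
The 2 values of 10.74 occupy positions 1–2 → each gets rank 2.
The 3 values of 12.01 occupy positions 3–5 → each gets rank 5.
The 2 values of 12.38 occupy positions 6–7 → each gets rank 7.
Site 2 values → pooled ranks: 12.38→7, 12.38→7, 10.74→2
Rank sum = 7 + 7 + 2 = 16

16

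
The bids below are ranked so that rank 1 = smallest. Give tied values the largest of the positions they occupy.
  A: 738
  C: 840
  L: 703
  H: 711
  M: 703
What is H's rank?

3

Sorted (ascending): 703, 703, 711, 738, 840
The 2 values of 703 occupy positions 1–2 → each gets rank 2.
H has value 711 → rank 3.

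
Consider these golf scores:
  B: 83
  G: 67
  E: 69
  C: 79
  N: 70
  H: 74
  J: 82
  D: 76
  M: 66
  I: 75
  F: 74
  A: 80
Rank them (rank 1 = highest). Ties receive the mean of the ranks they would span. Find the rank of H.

Sorted (descending): 83, 82, 80, 79, 76, 75, 74, 74, 70, 69, 67, 66
The 2 values of 74 occupy positions 7–8 → average rank (7+8)/2 = 7.5.
H has value 74 → rank 7.5.

7.5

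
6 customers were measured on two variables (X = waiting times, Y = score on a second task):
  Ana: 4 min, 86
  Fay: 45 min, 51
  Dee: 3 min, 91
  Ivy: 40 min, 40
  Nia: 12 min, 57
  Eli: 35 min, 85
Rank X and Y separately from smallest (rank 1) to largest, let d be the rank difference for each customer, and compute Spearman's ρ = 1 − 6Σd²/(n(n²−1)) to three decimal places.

-0.886

Ranks of variable 1: 2, 6, 1, 5, 3, 4
Ranks of variable 2: 5, 2, 6, 1, 3, 4
d = r₁ − r₂: -3, 4, -5, 4, 0, 0
d²: 9, 16, 25, 16, 0, 0; Σd² = 66
ρ = 1 − 6·66/(6·35) = 1 − 396/210 = -0.886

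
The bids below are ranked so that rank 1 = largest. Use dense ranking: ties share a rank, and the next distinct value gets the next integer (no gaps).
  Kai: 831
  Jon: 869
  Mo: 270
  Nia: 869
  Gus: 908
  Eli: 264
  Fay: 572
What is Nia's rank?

Sorted (descending): 908, 869, 869, 831, 572, 270, 264
The 2 values of 869 share dense rank 2.
Remaining distinct values take the next consecutive integers.
Nia has value 869 → rank 2.

2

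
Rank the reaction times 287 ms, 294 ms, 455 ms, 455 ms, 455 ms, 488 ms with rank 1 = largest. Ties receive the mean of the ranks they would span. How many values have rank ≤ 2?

1

Sorted (descending): 488, 455, 455, 455, 294, 287
The 3 values of 455 occupy positions 2–4 → average rank 3.
Ranks ≤ 2: {1} → 1 value.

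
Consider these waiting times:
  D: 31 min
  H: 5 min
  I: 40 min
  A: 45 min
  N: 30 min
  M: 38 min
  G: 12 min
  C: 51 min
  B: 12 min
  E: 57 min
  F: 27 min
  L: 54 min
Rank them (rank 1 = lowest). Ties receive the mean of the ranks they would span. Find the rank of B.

Sorted (ascending): 5, 12, 12, 27, 30, 31, 38, 40, 45, 51, 54, 57
The 2 values of 12 occupy positions 2–3 → average rank (2+3)/2 = 2.5.
B has value 12 min → rank 2.5.

2.5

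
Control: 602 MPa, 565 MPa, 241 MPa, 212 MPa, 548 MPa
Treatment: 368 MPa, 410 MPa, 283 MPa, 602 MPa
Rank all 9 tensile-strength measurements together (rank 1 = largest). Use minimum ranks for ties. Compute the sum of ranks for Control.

25

Sorted (descending): 602, 602, 565, 548, 410, 368, 283, 241, 212
The 2 values of 602 occupy positions 1–2 → each gets rank 1.
Control values → pooled ranks: 602→1, 565→3, 241→8, 212→9, 548→4
Rank sum = 1 + 3 + 8 + 9 + 4 = 25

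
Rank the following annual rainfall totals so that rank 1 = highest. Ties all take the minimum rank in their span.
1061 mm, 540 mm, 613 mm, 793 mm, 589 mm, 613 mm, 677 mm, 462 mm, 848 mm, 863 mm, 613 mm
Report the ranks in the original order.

1, 10, 6, 4, 9, 6, 5, 11, 3, 2, 6

Sorted (descending): 1061, 863, 848, 793, 677, 613, 613, 613, 589, 540, 462
The 3 values of 613 occupy positions 6–8 → each gets rank 6.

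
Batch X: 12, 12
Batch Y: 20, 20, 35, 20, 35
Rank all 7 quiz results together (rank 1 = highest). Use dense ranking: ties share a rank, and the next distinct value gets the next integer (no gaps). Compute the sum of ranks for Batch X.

6

Sorted (descending): 35, 35, 20, 20, 20, 12, 12
The 2 values of 35 share dense rank 1.
The 3 values of 20 share dense rank 2.
The 2 values of 12 share dense rank 3.
Batch X values → pooled ranks: 12→3, 12→3
Rank sum = 3 + 3 = 6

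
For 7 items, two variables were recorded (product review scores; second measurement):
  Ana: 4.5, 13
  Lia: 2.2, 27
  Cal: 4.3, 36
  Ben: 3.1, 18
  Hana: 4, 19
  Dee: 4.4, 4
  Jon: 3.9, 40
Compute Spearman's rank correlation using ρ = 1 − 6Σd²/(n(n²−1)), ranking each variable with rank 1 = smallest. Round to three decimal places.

Ranks of variable 1: 7, 1, 5, 2, 4, 6, 3
Ranks of variable 2: 2, 5, 6, 3, 4, 1, 7
d = r₁ − r₂: 5, -4, -1, -1, 0, 5, -4
d²: 25, 16, 1, 1, 0, 25, 16; Σd² = 84
ρ = 1 − 6·84/(7·48) = 1 − 504/336 = -0.500

-0.500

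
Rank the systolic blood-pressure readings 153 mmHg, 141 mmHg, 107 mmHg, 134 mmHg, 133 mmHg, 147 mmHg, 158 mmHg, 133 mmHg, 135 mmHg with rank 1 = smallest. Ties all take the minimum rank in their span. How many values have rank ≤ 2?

Sorted (ascending): 107, 133, 133, 134, 135, 141, 147, 153, 158
The 2 values of 133 occupy positions 2–3 → each gets rank 2.
Ranks ≤ 2: {1, 2, 2} → 3 values.

3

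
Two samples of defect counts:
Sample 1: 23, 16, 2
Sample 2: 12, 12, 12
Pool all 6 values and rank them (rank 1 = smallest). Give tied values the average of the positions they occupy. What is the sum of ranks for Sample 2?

Sorted (ascending): 2, 12, 12, 12, 16, 23
The 3 values of 12 occupy positions 2–4 → average rank 3.
Sample 2 values → pooled ranks: 12→3, 12→3, 12→3
Rank sum = 3 + 3 + 3 = 9

9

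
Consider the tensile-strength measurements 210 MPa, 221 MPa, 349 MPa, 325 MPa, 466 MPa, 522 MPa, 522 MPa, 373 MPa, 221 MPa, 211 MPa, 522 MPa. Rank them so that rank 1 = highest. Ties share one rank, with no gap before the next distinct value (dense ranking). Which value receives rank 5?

325

Sorted (descending): 522, 522, 522, 466, 373, 349, 325, 221, 221, 211, 210
The 3 values of 522 share dense rank 1.
The 2 values of 221 share dense rank 6.
Remaining distinct values take the next consecutive integers.
Rank 5 → value 325.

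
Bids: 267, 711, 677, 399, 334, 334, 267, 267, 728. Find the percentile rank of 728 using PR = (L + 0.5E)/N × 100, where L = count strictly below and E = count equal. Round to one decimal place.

N = 9.
Strictly below 728: 8. Equal to 728: 1.
PR = (8 + 0.5·1)/9 × 100 = 94.4

94.4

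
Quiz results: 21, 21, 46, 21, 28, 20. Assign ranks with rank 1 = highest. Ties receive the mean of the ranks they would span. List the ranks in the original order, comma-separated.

4, 4, 1, 4, 2, 6

Sorted (descending): 46, 28, 21, 21, 21, 20
The 3 values of 21 occupy positions 3–5 → average rank 4.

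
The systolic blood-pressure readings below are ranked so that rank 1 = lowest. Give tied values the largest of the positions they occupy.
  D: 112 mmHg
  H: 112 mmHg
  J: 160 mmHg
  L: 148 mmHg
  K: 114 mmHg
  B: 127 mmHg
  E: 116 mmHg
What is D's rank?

Sorted (ascending): 112, 112, 114, 116, 127, 148, 160
The 2 values of 112 occupy positions 1–2 → each gets rank 2.
D has value 112 mmHg → rank 2.

2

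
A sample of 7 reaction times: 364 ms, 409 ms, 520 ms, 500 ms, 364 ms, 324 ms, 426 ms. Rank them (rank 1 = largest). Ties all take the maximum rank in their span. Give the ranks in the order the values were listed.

6, 4, 1, 2, 6, 7, 3

Sorted (descending): 520, 500, 426, 409, 364, 364, 324
The 2 values of 364 occupy positions 5–6 → each gets rank 6.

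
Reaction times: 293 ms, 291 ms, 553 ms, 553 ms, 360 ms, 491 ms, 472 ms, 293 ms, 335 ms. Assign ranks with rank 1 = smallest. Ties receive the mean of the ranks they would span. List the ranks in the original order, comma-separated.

2.5, 1, 8.5, 8.5, 5, 7, 6, 2.5, 4

Sorted (ascending): 291, 293, 293, 335, 360, 472, 491, 553, 553
The 2 values of 293 occupy positions 2–3 → average rank (2+3)/2 = 2.5.
The 2 values of 553 occupy positions 8–9 → average rank (8+9)/2 = 8.5.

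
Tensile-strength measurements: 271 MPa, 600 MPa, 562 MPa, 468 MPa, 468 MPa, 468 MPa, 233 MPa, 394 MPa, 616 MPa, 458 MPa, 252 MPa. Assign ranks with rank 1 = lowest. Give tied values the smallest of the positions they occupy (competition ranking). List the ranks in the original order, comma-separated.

Sorted (ascending): 233, 252, 271, 394, 458, 468, 468, 468, 562, 600, 616
The 3 values of 468 occupy positions 6–8 → each gets rank 6.

3, 10, 9, 6, 6, 6, 1, 4, 11, 5, 2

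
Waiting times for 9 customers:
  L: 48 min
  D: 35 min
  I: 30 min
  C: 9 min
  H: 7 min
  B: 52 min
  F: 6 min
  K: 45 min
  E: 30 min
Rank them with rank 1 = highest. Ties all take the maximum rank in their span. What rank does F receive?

9

Sorted (descending): 52, 48, 45, 35, 30, 30, 9, 7, 6
The 2 values of 30 occupy positions 5–6 → each gets rank 6.
F has value 6 min → rank 9.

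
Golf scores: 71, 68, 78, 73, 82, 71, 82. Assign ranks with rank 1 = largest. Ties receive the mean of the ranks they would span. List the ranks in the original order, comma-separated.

5.5, 7, 3, 4, 1.5, 5.5, 1.5

Sorted (descending): 82, 82, 78, 73, 71, 71, 68
The 2 values of 82 occupy positions 1–2 → average rank (1+2)/2 = 1.5.
The 2 values of 71 occupy positions 5–6 → average rank (5+6)/2 = 5.5.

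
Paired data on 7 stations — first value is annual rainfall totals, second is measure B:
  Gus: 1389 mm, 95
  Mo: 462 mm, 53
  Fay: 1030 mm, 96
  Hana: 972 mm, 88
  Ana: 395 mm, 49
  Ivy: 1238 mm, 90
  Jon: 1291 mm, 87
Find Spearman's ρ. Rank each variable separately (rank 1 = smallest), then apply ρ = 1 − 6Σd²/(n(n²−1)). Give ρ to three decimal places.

Ranks of variable 1: 7, 2, 4, 3, 1, 5, 6
Ranks of variable 2: 6, 2, 7, 4, 1, 5, 3
d = r₁ − r₂: 1, 0, -3, -1, 0, 0, 3
d²: 1, 0, 9, 1, 0, 0, 9; Σd² = 20
ρ = 1 − 6·20/(7·48) = 1 − 120/336 = 0.643

0.643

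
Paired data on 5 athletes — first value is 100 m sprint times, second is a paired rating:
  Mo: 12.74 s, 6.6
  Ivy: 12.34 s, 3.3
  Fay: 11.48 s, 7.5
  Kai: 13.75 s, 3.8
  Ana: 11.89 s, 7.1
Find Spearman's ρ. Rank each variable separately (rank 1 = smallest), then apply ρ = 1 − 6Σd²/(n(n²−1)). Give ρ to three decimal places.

-0.700

Ranks of variable 1: 4, 3, 1, 5, 2
Ranks of variable 2: 3, 1, 5, 2, 4
d = r₁ − r₂: 1, 2, -4, 3, -2
d²: 1, 4, 16, 9, 4; Σd² = 34
ρ = 1 − 6·34/(5·24) = 1 − 204/120 = -0.700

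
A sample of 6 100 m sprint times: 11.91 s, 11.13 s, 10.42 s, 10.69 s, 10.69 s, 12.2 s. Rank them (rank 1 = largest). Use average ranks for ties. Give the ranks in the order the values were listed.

Sorted (descending): 12.2, 11.91, 11.13, 10.69, 10.69, 10.42
The 2 values of 10.69 occupy positions 4–5 → average rank (4+5)/2 = 4.5.

2, 3, 6, 4.5, 4.5, 1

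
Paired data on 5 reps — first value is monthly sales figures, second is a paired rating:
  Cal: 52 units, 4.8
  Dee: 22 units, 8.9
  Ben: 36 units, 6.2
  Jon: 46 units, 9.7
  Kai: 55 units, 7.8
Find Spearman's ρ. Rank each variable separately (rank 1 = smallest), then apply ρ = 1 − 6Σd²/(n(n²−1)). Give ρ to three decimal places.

Ranks of variable 1: 4, 1, 2, 3, 5
Ranks of variable 2: 1, 4, 2, 5, 3
d = r₁ − r₂: 3, -3, 0, -2, 2
d²: 9, 9, 0, 4, 4; Σd² = 26
ρ = 1 − 6·26/(5·24) = 1 − 156/120 = -0.300

-0.300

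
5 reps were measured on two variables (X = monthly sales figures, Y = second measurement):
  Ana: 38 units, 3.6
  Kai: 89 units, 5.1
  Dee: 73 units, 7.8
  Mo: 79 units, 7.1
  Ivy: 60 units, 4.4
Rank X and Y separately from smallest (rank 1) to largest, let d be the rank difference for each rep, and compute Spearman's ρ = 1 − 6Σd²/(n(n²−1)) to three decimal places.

Ranks of variable 1: 1, 5, 3, 4, 2
Ranks of variable 2: 1, 3, 5, 4, 2
d = r₁ − r₂: 0, 2, -2, 0, 0
d²: 0, 4, 4, 0, 0; Σd² = 8
ρ = 1 − 6·8/(5·24) = 1 − 48/120 = 0.600

0.600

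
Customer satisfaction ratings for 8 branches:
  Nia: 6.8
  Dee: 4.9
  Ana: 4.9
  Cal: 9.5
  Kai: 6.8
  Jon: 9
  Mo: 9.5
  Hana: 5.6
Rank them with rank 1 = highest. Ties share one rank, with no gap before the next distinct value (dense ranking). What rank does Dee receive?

Sorted (descending): 9.5, 9.5, 9, 6.8, 6.8, 5.6, 4.9, 4.9
The 2 values of 9.5 share dense rank 1.
The 2 values of 6.8 share dense rank 3.
The 2 values of 4.9 share dense rank 5.
Remaining distinct values take the next consecutive integers.
Dee has value 4.9 → rank 5.

5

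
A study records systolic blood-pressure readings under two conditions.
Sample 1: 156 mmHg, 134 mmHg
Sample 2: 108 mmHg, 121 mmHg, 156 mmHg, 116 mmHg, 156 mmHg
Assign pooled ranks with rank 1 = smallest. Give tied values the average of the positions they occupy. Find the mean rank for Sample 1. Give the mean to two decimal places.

5.00

Sorted (ascending): 108, 116, 121, 134, 156, 156, 156
The 3 values of 156 occupy positions 5–7 → average rank 6.
Sample 1 values → pooled ranks: 156→6, 134→4
Mean rank = (6 + 4) / 2 = 5.00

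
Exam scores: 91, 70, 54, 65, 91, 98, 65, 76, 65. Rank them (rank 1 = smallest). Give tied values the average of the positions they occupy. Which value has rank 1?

54

Sorted (ascending): 54, 65, 65, 65, 70, 76, 91, 91, 98
The 3 values of 65 occupy positions 2–4 → average rank 3.
The 2 values of 91 occupy positions 7–8 → average rank (7+8)/2 = 7.5.
Rank 1 → value 54.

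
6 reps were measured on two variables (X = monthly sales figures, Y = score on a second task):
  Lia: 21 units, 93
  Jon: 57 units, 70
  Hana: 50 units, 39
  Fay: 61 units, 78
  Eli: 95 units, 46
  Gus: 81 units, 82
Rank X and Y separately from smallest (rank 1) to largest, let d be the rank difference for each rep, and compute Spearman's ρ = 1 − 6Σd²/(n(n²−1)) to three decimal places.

Ranks of variable 1: 1, 3, 2, 4, 6, 5
Ranks of variable 2: 6, 3, 1, 4, 2, 5
d = r₁ − r₂: -5, 0, 1, 0, 4, 0
d²: 25, 0, 1, 0, 16, 0; Σd² = 42
ρ = 1 − 6·42/(6·35) = 1 − 252/210 = -0.200

-0.200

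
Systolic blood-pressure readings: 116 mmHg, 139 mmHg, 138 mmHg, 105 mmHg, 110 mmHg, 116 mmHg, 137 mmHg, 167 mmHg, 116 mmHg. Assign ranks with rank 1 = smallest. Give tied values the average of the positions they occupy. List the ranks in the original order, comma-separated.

Sorted (ascending): 105, 110, 116, 116, 116, 137, 138, 139, 167
The 3 values of 116 occupy positions 3–5 → average rank 4.

4, 8, 7, 1, 2, 4, 6, 9, 4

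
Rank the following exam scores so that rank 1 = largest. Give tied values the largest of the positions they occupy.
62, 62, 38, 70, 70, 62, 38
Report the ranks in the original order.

5, 5, 7, 2, 2, 5, 7

Sorted (descending): 70, 70, 62, 62, 62, 38, 38
The 2 values of 70 occupy positions 1–2 → each gets rank 2.
The 3 values of 62 occupy positions 3–5 → each gets rank 5.
The 2 values of 38 occupy positions 6–7 → each gets rank 7.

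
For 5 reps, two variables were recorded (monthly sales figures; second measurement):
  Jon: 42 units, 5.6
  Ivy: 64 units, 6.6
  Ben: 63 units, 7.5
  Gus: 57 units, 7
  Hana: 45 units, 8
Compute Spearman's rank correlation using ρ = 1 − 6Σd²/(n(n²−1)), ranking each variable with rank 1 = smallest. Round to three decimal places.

0.100

Ranks of variable 1: 1, 5, 4, 3, 2
Ranks of variable 2: 1, 2, 4, 3, 5
d = r₁ − r₂: 0, 3, 0, 0, -3
d²: 0, 9, 0, 0, 9; Σd² = 18
ρ = 1 − 6·18/(5·24) = 1 − 108/120 = 0.100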